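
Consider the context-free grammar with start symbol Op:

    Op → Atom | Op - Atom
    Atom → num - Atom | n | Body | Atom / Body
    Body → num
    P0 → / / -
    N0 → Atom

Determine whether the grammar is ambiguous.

Witness: num - n

Derivation 1: Op ⇒ Atom ⇒ num - Atom ⇒ num - n
Derivation 2: Op ⇒ Op - Atom ⇒ Atom - Atom ⇒ Body - Atom ⇒ num - Atom ⇒ num - n

Two distinct leftmost derivations for the same string.

Ambiguous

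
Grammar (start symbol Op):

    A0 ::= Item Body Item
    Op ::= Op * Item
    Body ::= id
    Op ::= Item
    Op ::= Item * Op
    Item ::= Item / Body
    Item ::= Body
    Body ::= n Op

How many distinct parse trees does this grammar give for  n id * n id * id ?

Parse trees for n id * n id * id (showing first 6 of 20):
  [Op [Op [Item [Body n [Op [Item [Body id]]]]]] * [Item [Body n [Op [Op [Item [Body id]]] * [Item [Body id]]]]]]
  [Op [Op [Item [Body n [Op [Item [Body id]]]]]] * [Item [Body n [Op [Item [Body id]] * [Op [Item [Body id]]]]]]]
  [Op [Op [Op [Item [Body n [Op [Item [Body id]]]]]] * [Item [Body n [Op [Item [Body id]]]]]] * [Item [Body id]]]
  [Op [Op [Item [Body n [Op [Op [Item [Body id]]] * [Item [Body n [Op [Item [Body id]]]]]]]]] * [Item [Body id]]]
  [Op [Op [Item [Body n [Op [Item [Body id]] * [Op [Item [Body n [Op [Item [Body id]]]]]]]]]] * [Item [Body id]]]
  [Op [Op [Item [Body n [Op [Item [Body id]]]]] * [Op [Item [Body n [Op [Item [Body id]]]]]]] * [Item [Body id]]]

20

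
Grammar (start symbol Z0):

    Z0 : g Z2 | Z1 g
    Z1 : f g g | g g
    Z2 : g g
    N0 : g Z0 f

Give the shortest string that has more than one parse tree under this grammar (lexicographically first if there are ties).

length 3: g g g has 2 parse trees

Two derivations of g g g:
  Z0 ⇒ g Z2 ⇒ g g g
  Z0 ⇒ Z1 g ⇒ g g g

g g g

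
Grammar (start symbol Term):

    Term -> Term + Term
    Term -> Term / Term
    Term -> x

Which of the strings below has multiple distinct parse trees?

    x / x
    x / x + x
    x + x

x / x: 1 tree
x / x + x: 2 trees
x + x: 1 tree

x / x + x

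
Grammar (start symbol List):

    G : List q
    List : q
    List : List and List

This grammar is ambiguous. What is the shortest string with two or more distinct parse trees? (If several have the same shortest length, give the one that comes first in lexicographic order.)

q and q and q

length 1: no string has ≥2 trees
length 3: no string has ≥2 trees
length 5: q and q and q has 2 parse trees

Two derivations of q and q and q:
  List ⇒ List and List ⇒ q and List ⇒ q and List and List ⇒ q and q and List ⇒ q and q and q
  List ⇒ List and List ⇒ List and List and List ⇒ q and List and List ⇒ q and q and List ⇒ q and q and q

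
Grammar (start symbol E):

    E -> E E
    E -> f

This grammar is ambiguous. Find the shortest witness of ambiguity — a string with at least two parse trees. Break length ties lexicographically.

length 1: no string has ≥2 trees
length 2: no string has ≥2 trees
length 3: f f f has 2 parse trees

Two derivations of f f f:
  E ⇒ E E ⇒ E E E ⇒ f E E ⇒ f f E ⇒ f f f
  E ⇒ E E ⇒ f E ⇒ f E E ⇒ f f E ⇒ f f f

f f f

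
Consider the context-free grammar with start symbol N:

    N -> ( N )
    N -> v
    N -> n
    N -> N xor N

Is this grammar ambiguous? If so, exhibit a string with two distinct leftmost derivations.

Ambiguous

Witness: n xor n xor n

Derivation 1: N ⇒ N xor N ⇒ n xor N ⇒ n xor N xor N ⇒ n xor n xor N ⇒ n xor n xor n
Derivation 2: N ⇒ N xor N ⇒ N xor N xor N ⇒ n xor N xor N ⇒ n xor n xor N ⇒ n xor n xor n

Two distinct leftmost derivations for the same string.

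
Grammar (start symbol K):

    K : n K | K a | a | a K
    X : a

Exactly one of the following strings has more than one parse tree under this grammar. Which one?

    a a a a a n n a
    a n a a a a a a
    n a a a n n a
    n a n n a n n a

a a a a a n n a: 1 tree
a n a a a a a a: 120 trees
n a a a n n a: 1 tree
n a n n a n n a: 1 tree

a n a a a a a a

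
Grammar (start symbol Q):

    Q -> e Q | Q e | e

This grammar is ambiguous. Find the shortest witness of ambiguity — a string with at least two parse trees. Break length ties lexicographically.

length 1: no string has ≥2 trees
length 2: e e has 2 parse trees

Two derivations of e e:
  Q ⇒ e Q ⇒ e e
  Q ⇒ Q e ⇒ e e

e e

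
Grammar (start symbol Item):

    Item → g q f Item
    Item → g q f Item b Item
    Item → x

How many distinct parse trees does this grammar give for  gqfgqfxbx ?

2

Parse trees for gqfgqfxbx:
  [Item g q f [Item g q f [Item x] b [Item x]]]
  [Item g q f [Item g q f [Item x]] b [Item x]]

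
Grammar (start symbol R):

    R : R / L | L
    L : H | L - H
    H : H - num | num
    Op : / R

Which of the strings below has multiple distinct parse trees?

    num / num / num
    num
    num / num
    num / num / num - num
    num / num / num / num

num / num / num: 1 tree
num: 1 tree
num / num: 1 tree
num / num / num - num: 2 trees
num / num / num / num: 1 tree

num / num / num - num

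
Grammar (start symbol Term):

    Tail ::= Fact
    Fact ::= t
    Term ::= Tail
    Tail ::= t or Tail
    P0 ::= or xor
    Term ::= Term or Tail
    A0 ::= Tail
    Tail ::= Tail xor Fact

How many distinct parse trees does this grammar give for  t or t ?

2

Parse trees for t or t:
  [Term [Tail t or [Tail [Fact t]]]]
  [Term [Term [Tail [Fact t]]] or [Tail [Fact t]]]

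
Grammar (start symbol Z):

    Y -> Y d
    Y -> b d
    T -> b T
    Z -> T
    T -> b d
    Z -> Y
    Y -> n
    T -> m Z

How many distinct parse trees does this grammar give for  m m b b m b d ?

2

Parse trees for m m b b m b d:
  [Z [T m [Z [T m [Z [T b [T b [T m [Z [T b d]]]]]]]]]]
  [Z [T m [Z [T m [Z [T b [T b [T m [Z [Y b d]]]]]]]]]]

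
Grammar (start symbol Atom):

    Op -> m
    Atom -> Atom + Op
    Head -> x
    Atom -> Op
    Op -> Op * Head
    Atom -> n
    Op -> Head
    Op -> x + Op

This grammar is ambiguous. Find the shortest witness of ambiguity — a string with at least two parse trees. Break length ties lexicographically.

length 1: no string has ≥2 trees
length 3: x + m has 2 parse trees

Two derivations of x + m:
  Atom ⇒ Atom + Op ⇒ Op + Op ⇒ Head + Op ⇒ x + Op ⇒ x + m
  Atom ⇒ Op ⇒ x + Op ⇒ x + m

x + m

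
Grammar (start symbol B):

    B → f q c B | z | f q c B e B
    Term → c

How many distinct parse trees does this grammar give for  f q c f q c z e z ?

Parse trees for f q c f q c z e z:
  [B f q c [B f q c [B z] e [B z]]]
  [B f q c [B f q c [B z]] e [B z]]

2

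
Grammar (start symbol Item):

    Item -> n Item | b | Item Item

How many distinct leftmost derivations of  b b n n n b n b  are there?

11

Parse trees for b b n n n b n b (showing first 6 of 11):
  [Item [Item b] [Item [Item b] [Item n [Item n [Item n [Item [Item b] [Item n [Item b]]]]]]]]
  [Item [Item b] [Item [Item b] [Item n [Item n [Item [Item n [Item b]] [Item n [Item b]]]]]]]
  [Item [Item b] [Item [Item b] [Item n [Item [Item n [Item n [Item b]]] [Item n [Item b]]]]]]
  [Item [Item b] [Item [Item b] [Item [Item n [Item n [Item n [Item b]]]] [Item n [Item b]]]]]
  [Item [Item b] [Item [Item [Item b] [Item n [Item n [Item n [Item b]]]]] [Item n [Item b]]]]
  [Item [Item [Item b] [Item b]] [Item n [Item n [Item n [Item [Item b] [Item n [Item b]]]]]]]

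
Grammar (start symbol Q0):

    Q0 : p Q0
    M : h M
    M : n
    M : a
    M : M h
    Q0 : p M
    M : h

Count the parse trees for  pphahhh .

Parse trees for pphahhh:
  [Q0 p [Q0 p [M h [M [M [M [M a] h] h] h]]]]
  [Q0 p [Q0 p [M [M h [M [M [M a] h] h]] h]]]
  [Q0 p [Q0 p [M [M [M h [M [M a] h]] h] h]]]
  [Q0 p [Q0 p [M [M [M [M h [M a]] h] h] h]]]

4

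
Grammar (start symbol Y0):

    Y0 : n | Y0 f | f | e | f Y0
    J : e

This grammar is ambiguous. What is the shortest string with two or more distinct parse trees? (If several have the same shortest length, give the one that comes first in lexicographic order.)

f f

length 1: no string has ≥2 trees
length 2: f f has 2 parse trees

Two derivations of f f:
  Y0 ⇒ Y0 f ⇒ f f
  Y0 ⇒ f Y0 ⇒ f f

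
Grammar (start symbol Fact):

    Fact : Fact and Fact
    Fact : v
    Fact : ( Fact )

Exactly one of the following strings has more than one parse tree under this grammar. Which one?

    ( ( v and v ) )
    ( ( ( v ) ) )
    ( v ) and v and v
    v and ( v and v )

( ( v and v ) ): 1 tree
( ( ( v ) ) ): 1 tree
( v ) and v and v: 2 trees
v and ( v and v ): 1 tree

( v ) and v and v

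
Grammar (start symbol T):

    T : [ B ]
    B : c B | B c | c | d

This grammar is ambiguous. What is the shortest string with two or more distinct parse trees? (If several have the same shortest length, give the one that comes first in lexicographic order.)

[ c c ]

length 3: no string has ≥2 trees
length 4: [ c c ] has 2 parse trees

Two derivations of [ c c ]:
  T ⇒ [ B ] ⇒ [ c B ] ⇒ [ c c ]
  T ⇒ [ B ] ⇒ [ B c ] ⇒ [ c c ]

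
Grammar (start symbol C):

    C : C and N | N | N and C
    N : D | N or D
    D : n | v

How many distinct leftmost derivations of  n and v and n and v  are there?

8

Parse trees for n and v and n and v:
  [C [C [C [C [N [D n]]] and [N [D v]]] and [N [D n]]] and [N [D v]]]
  [C [C [C [N [D n]] and [C [N [D v]]]] and [N [D n]]] and [N [D v]]]
  [C [C [N [D n]] and [C [C [N [D v]]] and [N [D n]]]] and [N [D v]]]
  [C [C [N [D n]] and [C [N [D v]] and [C [N [D n]]]]] and [N [D v]]]
  [C [N [D n]] and [C [C [C [N [D v]]] and [N [D n]]] and [N [D v]]]]
  [C [N [D n]] and [C [C [N [D v]] and [C [N [D n]]]] and [N [D v]]]]
  [C [N [D n]] and [C [N [D v]] and [C [C [N [D n]]] and [N [D v]]]]]
  [C [N [D n]] and [C [N [D v]] and [C [N [D n]] and [C [N [D v]]]]]]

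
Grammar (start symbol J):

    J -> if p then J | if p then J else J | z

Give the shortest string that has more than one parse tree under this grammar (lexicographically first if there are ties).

length 1: no string has ≥2 trees
length 4: no string has ≥2 trees
length 6: no string has ≥2 trees
length 7: no string has ≥2 trees
length 9: if p then if p then z else z has 2 parse trees

Two derivations of if p then if p then z else z:
  J ⇒ if p then J ⇒ if p then if p then J else J ⇒ if p then if p then z else J ⇒ if p then if p then z else z
  J ⇒ if p then J else J ⇒ if p then if p then J else J ⇒ if p then if p then z else J ⇒ if p then if p then z else z

if p then if p then z else z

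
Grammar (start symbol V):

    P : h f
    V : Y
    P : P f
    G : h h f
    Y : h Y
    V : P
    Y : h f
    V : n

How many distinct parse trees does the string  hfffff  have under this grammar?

1

Parse trees for hfffff:
  [V [P [P [P [P [P h f] f] f] f] f]]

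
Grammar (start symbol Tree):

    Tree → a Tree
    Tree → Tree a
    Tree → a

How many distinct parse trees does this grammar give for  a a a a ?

Parse trees for a a a a:
  [Tree a [Tree a [Tree a [Tree a]]]]
  [Tree a [Tree a [Tree [Tree a] a]]]
  [Tree a [Tree [Tree a [Tree a]] a]]
  [Tree a [Tree [Tree [Tree a] a] a]]
  [Tree [Tree a [Tree a [Tree a]]] a]
  [Tree [Tree a [Tree [Tree a] a]] a]
  [Tree [Tree [Tree a [Tree a]] a] a]
  [Tree [Tree [Tree [Tree a] a] a] a]

8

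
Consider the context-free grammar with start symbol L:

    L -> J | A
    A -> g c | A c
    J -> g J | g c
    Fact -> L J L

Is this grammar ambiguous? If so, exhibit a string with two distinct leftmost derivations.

Ambiguous

Witness: g c

Derivation 1: L ⇒ J ⇒ g c
Derivation 2: L ⇒ A ⇒ g c

Two distinct leftmost derivations for the same string.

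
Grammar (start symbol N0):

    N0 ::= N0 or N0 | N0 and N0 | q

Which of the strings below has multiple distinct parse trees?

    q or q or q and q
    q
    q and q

q or q or q and q: 5 trees
q: 1 tree
q and q: 1 tree

q or q or q and q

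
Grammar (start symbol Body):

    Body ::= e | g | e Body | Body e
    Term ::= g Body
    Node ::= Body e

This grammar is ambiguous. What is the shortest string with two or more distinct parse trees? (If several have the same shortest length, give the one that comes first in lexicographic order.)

length 1: no string has ≥2 trees
length 2: e e has 2 parse trees

Two derivations of e e:
  Body ⇒ e Body ⇒ e e
  Body ⇒ Body e ⇒ e e

e e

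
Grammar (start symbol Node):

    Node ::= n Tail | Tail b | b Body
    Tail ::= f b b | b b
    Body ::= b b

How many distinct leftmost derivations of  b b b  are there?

2

Parse trees for b b b:
  [Node [Tail b b] b]
  [Node b [Body b b]]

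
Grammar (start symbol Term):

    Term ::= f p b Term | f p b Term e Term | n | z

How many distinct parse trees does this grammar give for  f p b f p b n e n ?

Parse trees for f p b f p b n e n:
  [Term f p b [Term f p b [Term n] e [Term n]]]
  [Term f p b [Term f p b [Term n]] e [Term n]]

2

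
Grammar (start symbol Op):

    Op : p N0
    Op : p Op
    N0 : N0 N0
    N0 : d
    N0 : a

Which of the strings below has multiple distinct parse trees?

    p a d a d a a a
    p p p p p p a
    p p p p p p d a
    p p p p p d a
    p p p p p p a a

p a d a d a a a

p a d a d a a a: 132 trees
p p p p p p a: 1 tree
p p p p p p d a: 1 tree
p p p p p d a: 1 tree
p p p p p p a a: 1 tree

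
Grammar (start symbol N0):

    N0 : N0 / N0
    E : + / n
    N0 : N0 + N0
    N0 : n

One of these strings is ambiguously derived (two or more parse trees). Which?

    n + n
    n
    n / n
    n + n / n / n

n + n: 1 tree
n: 1 tree
n / n: 1 tree
n + n / n / n: 5 trees

n + n / n / n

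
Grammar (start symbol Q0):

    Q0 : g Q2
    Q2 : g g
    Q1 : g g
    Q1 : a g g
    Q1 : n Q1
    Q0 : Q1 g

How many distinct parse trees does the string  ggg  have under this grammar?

Parse trees for ggg:
  [Q0 g [Q2 g g]]
  [Q0 [Q1 g g] g]

2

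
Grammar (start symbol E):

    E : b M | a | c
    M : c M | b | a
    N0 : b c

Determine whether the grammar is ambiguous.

Unambiguous

(N0 is unreachable from E, so its rules don't affect L(E).) Each reachable nonterminal has at most one production per leading terminal, and all productions are right-linear; the derivation is determined token-by-token.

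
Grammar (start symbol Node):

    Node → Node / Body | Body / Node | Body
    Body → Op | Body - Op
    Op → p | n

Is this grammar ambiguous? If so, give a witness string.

Ambiguous

Witness: n / n

Derivation 1: Node ⇒ Node / Body ⇒ Body / Body ⇒ Op / Body ⇒ n / Body ⇒ n / Op ⇒ n / n
Derivation 2: Node ⇒ Body / Node ⇒ Op / Node ⇒ n / Node ⇒ n / Body ⇒ n / Op ⇒ n / n

Two distinct leftmost derivations for the same string.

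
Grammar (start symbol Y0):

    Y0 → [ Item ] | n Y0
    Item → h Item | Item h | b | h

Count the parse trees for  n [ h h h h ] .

Parse trees for n [ h h h h ]:
  [Y0 n [Y0 [ [Item h [Item h [Item h [Item h]]]] ]]]
  [Y0 n [Y0 [ [Item h [Item h [Item [Item h] h]]] ]]]
  [Y0 n [Y0 [ [Item h [Item [Item h [Item h]] h]] ]]]
  [Y0 n [Y0 [ [Item h [Item [Item [Item h] h] h]] ]]]
  [Y0 n [Y0 [ [Item [Item h [Item h [Item h]]] h] ]]]
  [Y0 n [Y0 [ [Item [Item h [Item [Item h] h]] h] ]]]
  [Y0 n [Y0 [ [Item [Item [Item h [Item h]] h] h] ]]]
  [Y0 n [Y0 [ [Item [Item [Item [Item h] h] h] h] ]]]

8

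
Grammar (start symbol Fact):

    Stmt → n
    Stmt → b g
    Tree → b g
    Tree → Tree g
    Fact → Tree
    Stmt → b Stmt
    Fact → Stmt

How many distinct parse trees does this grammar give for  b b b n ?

1

Parse trees for b b b n:
  [Fact [Stmt b [Stmt b [Stmt b [Stmt n]]]]]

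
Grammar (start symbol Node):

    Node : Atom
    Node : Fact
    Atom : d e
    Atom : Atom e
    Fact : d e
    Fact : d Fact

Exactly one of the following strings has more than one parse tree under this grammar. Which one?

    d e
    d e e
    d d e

d e: 2 trees
d e e: 1 tree
d d e: 1 tree

d e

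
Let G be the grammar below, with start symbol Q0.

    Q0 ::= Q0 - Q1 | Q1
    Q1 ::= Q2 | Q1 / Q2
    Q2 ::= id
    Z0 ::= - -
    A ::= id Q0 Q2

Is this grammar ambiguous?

Only Q0, Q1, Q2 are reachable from Q0; ignoring the rest: The grammar is stratified — Q0 handles '-' (left-recursive), Q1 handles '/', Q2 atoms. Each operator has a fixed associativity and precedence level, so every string has one parse.

Unambiguous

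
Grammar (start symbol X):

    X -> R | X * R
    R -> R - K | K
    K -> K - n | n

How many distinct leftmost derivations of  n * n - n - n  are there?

Parse trees for n * n - n - n:
  [X [X [R [K n]]] * [R [R [K n]] - [K [K n] - n]]]
  [X [X [R [K n]]] * [R [R [R [K n]] - [K n]] - [K n]]]
  [X [X [R [K n]]] * [R [R [K [K n] - n]] - [K n]]]
  [X [X [R [K n]]] * [R [K [K [K n] - n] - n]]]

4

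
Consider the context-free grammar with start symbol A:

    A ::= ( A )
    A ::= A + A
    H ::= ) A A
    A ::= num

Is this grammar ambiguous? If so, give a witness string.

Ambiguous

Witness: num + num + num

Derivation 1: A ⇒ A + A ⇒ A + A + A ⇒ num + A + A ⇒ num + num + A ⇒ num + num + num
Derivation 2: A ⇒ A + A ⇒ num + A ⇒ num + A + A ⇒ num + num + A ⇒ num + num + num

Two distinct leftmost derivations for the same string.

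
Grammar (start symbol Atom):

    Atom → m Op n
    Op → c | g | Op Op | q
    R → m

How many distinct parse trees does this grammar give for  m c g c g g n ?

Parse trees for m c g c g g n (showing first 6 of 14):
  [Atom m [Op [Op c] [Op [Op g] [Op [Op c] [Op [Op g] [Op g]]]]] n]
  [Atom m [Op [Op c] [Op [Op g] [Op [Op [Op c] [Op g]] [Op g]]]] n]
  [Atom m [Op [Op c] [Op [Op [Op g] [Op c]] [Op [Op g] [Op g]]]] n]
  [Atom m [Op [Op c] [Op [Op [Op g] [Op [Op c] [Op g]]] [Op g]]] n]
  [Atom m [Op [Op c] [Op [Op [Op [Op g] [Op c]] [Op g]] [Op g]]] n]
  [Atom m [Op [Op [Op c] [Op g]] [Op [Op c] [Op [Op g] [Op g]]]] n]

14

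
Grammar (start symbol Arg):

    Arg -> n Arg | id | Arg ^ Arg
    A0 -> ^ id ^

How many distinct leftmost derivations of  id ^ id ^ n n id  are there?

2

Parse trees for id ^ id ^ n n id:
  [Arg [Arg id] ^ [Arg [Arg id] ^ [Arg n [Arg n [Arg id]]]]]
  [Arg [Arg [Arg id] ^ [Arg id]] ^ [Arg n [Arg n [Arg id]]]]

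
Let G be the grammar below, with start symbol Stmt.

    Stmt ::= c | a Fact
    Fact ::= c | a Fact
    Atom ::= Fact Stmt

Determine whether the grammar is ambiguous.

Only Stmt, Fact are reachable from Stmt; ignoring the rest: Each reachable nonterminal has at most one production per leading terminal, and all productions are right-linear; the derivation is determined token-by-token.

Unambiguous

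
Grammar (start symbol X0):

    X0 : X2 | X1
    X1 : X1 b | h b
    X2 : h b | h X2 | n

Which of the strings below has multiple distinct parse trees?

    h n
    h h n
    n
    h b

h b

h n: 1 tree
h h n: 1 tree
n: 1 tree
h b: 2 trees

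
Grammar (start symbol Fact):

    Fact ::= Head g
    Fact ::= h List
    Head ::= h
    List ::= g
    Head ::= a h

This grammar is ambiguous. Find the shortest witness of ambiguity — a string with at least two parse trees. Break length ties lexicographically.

h g

length 2: h g has 2 parse trees

Two derivations of h g:
  Fact ⇒ Head g ⇒ h g
  Fact ⇒ h List ⇒ h g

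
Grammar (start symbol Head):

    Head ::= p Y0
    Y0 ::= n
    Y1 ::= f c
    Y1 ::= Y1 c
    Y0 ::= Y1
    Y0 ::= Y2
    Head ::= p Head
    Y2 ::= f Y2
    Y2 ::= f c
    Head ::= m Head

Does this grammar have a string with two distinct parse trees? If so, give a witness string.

Witness: p f c

Derivation 1: Head ⇒ p Y0 ⇒ p Y1 ⇒ p f c
Derivation 2: Head ⇒ p Y0 ⇒ p Y2 ⇒ p f c

Two distinct leftmost derivations for the same string.

Ambiguous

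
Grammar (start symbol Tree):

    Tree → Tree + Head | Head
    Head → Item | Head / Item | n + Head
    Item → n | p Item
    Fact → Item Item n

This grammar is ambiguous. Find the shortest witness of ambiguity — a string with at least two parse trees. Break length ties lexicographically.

length 1: no string has ≥2 trees
length 2: no string has ≥2 trees
length 3: n + n has 2 parse trees

Two derivations of n + n:
  Tree ⇒ Tree + Head ⇒ Head + Head ⇒ Item + Head ⇒ n + Head ⇒ n + Item ⇒ n + n
  Tree ⇒ Head ⇒ n + Head ⇒ n + Item ⇒ n + n

n + n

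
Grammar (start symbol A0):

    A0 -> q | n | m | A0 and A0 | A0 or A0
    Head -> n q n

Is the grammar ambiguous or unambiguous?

Ambiguous

Witness: m and m and m

Derivation 1: A0 ⇒ A0 and A0 ⇒ m and A0 ⇒ m and A0 and A0 ⇒ m and m and A0 ⇒ m and m and m
Derivation 2: A0 ⇒ A0 and A0 ⇒ A0 and A0 and A0 ⇒ m and A0 and A0 ⇒ m and m and A0 ⇒ m and m and m

Two distinct leftmost derivations for the same string.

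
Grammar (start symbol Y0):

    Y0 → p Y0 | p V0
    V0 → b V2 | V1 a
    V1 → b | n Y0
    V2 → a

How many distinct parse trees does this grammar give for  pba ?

Parse trees for pba:
  [Y0 p [V0 b [V2 a]]]
  [Y0 p [V0 [V1 b] a]]

2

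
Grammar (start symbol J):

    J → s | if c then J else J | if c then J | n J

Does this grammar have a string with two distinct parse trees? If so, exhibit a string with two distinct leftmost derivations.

Witness: if c then if c then s else s

Derivation 1: J ⇒ if c then J else J ⇒ if c then if c then J else J ⇒ if c then if c then s else J ⇒ if c then if c then s else s
Derivation 2: J ⇒ if c then J ⇒ if c then if c then J else J ⇒ if c then if c then s else J ⇒ if c then if c then s else s

Two distinct leftmost derivations for the same string.

Ambiguous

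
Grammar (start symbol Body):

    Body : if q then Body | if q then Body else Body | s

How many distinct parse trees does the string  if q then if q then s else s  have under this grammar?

2

Parse trees for if q then if q then s else s:
  [Body if q then [Body if q then [Body s] else [Body s]]]
  [Body if q then [Body if q then [Body s]] else [Body s]]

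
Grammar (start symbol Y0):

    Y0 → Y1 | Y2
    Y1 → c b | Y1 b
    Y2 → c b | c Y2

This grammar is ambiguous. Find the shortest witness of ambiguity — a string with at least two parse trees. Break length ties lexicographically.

c b

length 2: c b has 2 parse trees

Two derivations of c b:
  Y0 ⇒ Y1 ⇒ c b
  Y0 ⇒ Y2 ⇒ c b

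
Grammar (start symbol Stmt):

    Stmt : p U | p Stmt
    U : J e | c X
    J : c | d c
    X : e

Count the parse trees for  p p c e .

2

Parse trees for p p c e:
  [Stmt p [Stmt p [U [J c] e]]]
  [Stmt p [Stmt p [U c [X e]]]]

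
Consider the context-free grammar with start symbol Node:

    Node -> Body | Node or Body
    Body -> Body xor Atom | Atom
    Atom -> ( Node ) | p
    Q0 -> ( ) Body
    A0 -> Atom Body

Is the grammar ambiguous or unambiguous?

Unambiguous

(Q0, A0 are unreachable from Node, so their rules don't affect L(Node).) The grammar is stratified — Node handles 'or' (left-recursive), Body handles 'xor', Atom atoms. Each operator has a fixed associativity and precedence level, so every string has one parse.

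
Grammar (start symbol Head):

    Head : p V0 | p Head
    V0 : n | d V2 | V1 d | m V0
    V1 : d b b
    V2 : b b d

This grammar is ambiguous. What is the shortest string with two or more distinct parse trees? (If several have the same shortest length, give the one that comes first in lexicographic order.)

length 2: no string has ≥2 trees
length 3: no string has ≥2 trees
length 4: no string has ≥2 trees
length 5: p d b b d has 2 parse trees

Two derivations of p d b b d:
  Head ⇒ p V0 ⇒ p d V2 ⇒ p d b b d
  Head ⇒ p V0 ⇒ p V1 d ⇒ p d b b d

p d b b d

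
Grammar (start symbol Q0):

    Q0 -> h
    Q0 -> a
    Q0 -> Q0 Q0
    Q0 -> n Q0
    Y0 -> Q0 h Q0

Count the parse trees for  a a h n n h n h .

24

Parse trees for a a h n n h n h (showing first 6 of 24):
  [Q0 [Q0 a] [Q0 [Q0 a] [Q0 [Q0 h] [Q0 [Q0 n [Q0 n [Q0 h]]] [Q0 n [Q0 h]]]]]]
  [Q0 [Q0 a] [Q0 [Q0 a] [Q0 [Q0 h] [Q0 n [Q0 [Q0 n [Q0 h]] [Q0 n [Q0 h]]]]]]]
  [Q0 [Q0 a] [Q0 [Q0 a] [Q0 [Q0 h] [Q0 n [Q0 n [Q0 [Q0 h] [Q0 n [Q0 h]]]]]]]]
  [Q0 [Q0 a] [Q0 [Q0 a] [Q0 [Q0 [Q0 h] [Q0 n [Q0 n [Q0 h]]]] [Q0 n [Q0 h]]]]]
  [Q0 [Q0 a] [Q0 [Q0 [Q0 a] [Q0 h]] [Q0 [Q0 n [Q0 n [Q0 h]]] [Q0 n [Q0 h]]]]]
  [Q0 [Q0 a] [Q0 [Q0 [Q0 a] [Q0 h]] [Q0 n [Q0 [Q0 n [Q0 h]] [Q0 n [Q0 h]]]]]]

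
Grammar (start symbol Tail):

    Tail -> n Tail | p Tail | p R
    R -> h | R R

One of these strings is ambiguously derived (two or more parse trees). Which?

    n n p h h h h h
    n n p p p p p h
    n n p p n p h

n n p h h h h h: 14 trees
n n p p p p p h: 1 tree
n n p p n p h: 1 tree

n n p h h h h h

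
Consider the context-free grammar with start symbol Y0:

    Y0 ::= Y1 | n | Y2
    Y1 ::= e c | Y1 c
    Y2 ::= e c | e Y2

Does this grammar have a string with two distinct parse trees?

Witness: e c

Derivation 1: Y0 ⇒ Y1 ⇒ e c
Derivation 2: Y0 ⇒ Y2 ⇒ e c

Two distinct leftmost derivations for the same string.

Ambiguous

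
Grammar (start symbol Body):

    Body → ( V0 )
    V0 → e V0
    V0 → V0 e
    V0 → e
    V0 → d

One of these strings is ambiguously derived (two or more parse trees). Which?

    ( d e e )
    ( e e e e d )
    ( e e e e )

( e e e e )

( d e e ): 1 tree
( e e e e d ): 1 tree
( e e e e ): 8 trees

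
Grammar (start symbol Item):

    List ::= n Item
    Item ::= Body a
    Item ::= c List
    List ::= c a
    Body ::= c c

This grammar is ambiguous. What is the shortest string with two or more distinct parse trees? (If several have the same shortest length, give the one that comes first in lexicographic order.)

c c a

length 3: c c a has 2 parse trees

Two derivations of c c a:
  Item ⇒ Body a ⇒ c c a
  Item ⇒ c List ⇒ c c a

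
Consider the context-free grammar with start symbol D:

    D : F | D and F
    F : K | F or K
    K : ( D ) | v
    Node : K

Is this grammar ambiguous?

(Node is unreachable from D, so its rules don't affect L(D).) The grammar is stratified — D handles 'and' (left-recursive), F handles 'or', K atoms. Each operator has a fixed associativity and precedence level, so every string has one parse.

Unambiguous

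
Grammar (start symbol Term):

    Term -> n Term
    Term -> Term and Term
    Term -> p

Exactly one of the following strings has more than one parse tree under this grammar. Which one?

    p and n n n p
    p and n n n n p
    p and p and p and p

p and n n n p: 1 tree
p and n n n n p: 1 tree
p and p and p and p: 5 trees

p and p and p and p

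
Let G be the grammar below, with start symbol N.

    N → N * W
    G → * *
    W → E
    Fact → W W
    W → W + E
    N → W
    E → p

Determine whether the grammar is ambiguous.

(Fact, G are unreachable from N, so their rules don't affect L(N).) The grammar is stratified — N handles '*' (left-recursive), W handles '+', E atoms. Each operator has a fixed associativity and precedence level, so every string has one parse.

Unambiguous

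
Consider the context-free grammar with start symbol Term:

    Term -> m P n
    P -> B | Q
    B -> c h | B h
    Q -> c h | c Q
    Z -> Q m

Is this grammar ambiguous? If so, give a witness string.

Witness: m c h n

Derivation 1: Term ⇒ m P n ⇒ m B n ⇒ m c h n
Derivation 2: Term ⇒ m P n ⇒ m Q n ⇒ m c h n

Two distinct leftmost derivations for the same string.

Ambiguous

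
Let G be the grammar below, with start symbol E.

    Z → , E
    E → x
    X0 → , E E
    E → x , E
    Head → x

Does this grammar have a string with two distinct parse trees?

Unambiguous

(X0, Head, Z are unreachable from E, so their rules don't affect L(E).) The reachable grammar is A → atom sep A | atom. Each atom is followed by either the separator (recurse) or end-of-string (stop) — no choice point.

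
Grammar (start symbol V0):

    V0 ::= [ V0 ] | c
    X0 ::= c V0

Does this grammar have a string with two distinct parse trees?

Only V0 is reachable from V0; ignoring the rest: Each string is a nest of matched brackets around a single atom. An opening bracket forces the recursive rule; an atom forces the base rule.

Unambiguous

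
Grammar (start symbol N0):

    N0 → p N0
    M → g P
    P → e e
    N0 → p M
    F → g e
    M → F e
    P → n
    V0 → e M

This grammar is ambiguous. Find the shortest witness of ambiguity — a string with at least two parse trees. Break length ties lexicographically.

length 3: no string has ≥2 trees
length 4: p g e e has 2 parse trees

Two derivations of p g e e:
  N0 ⇒ p M ⇒ p g P ⇒ p g e e
  N0 ⇒ p M ⇒ p F e ⇒ p g e e

p g e e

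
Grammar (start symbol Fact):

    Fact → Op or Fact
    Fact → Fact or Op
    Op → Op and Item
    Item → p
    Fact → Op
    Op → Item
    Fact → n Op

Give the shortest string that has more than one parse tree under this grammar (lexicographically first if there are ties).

p or p

length 1: no string has ≥2 trees
length 2: no string has ≥2 trees
length 3: p or p has 2 parse trees

Two derivations of p or p:
  Fact ⇒ Op or Fact ⇒ Item or Fact ⇒ p or Fact ⇒ p or Op ⇒ p or Item ⇒ p or p
  Fact ⇒ Fact or Op ⇒ Op or Op ⇒ Item or Op ⇒ p or Op ⇒ p or Item ⇒ p or p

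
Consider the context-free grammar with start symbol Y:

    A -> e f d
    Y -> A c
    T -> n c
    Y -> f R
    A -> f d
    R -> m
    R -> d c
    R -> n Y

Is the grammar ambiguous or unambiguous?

Witness: f d c

Derivation 1: Y ⇒ A c ⇒ f d c
Derivation 2: Y ⇒ f R ⇒ f d c

Two distinct leftmost derivations for the same string.

Ambiguous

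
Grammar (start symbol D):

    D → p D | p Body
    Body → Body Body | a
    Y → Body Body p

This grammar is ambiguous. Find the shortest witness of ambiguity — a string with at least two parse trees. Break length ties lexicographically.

p a a a

length 2: no string has ≥2 trees
length 3: no string has ≥2 trees
length 4: p a a a has 2 parse trees

Two derivations of p a a a:
  D ⇒ p Body ⇒ p Body Body ⇒ p Body Body Body ⇒ p a Body Body ⇒ p a a Body ⇒ p a a a
  D ⇒ p Body ⇒ p Body Body ⇒ p a Body ⇒ p a Body Body ⇒ p a a Body ⇒ p a a a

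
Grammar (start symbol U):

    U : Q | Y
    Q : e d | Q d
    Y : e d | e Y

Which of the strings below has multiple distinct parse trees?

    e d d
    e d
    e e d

e d d: 1 tree
e d: 2 trees
e e d: 1 tree

e d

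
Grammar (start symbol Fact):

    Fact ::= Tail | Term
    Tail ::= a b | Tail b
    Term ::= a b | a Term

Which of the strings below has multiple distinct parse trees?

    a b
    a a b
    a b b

a b

a b: 2 trees
a a b: 1 tree
a b b: 1 tree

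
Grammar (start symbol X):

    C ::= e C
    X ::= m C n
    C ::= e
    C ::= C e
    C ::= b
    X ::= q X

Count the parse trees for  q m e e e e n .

Parse trees for q m e e e e n:
  [X q [X m [C e [C e [C e [C e]]]] n]]
  [X q [X m [C e [C e [C [C e] e]]] n]]
  [X q [X m [C e [C [C e [C e]] e]] n]]
  [X q [X m [C e [C [C [C e] e] e]] n]]
  [X q [X m [C [C e [C e [C e]]] e] n]]
  [X q [X m [C [C e [C [C e] e]] e] n]]
  [X q [X m [C [C [C e [C e]] e] e] n]]
  [X q [X m [C [C [C [C e] e] e] e] n]]

8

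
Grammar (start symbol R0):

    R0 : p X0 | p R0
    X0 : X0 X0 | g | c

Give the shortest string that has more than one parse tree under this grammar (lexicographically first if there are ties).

p c c c

length 2: no string has ≥2 trees
length 3: no string has ≥2 trees
length 4: p c c c has 2 parse trees

Two derivations of p c c c:
  R0 ⇒ p X0 ⇒ p X0 X0 ⇒ p X0 X0 X0 ⇒ p c X0 X0 ⇒ p c c X0 ⇒ p c c c
  R0 ⇒ p X0 ⇒ p X0 X0 ⇒ p c X0 ⇒ p c X0 X0 ⇒ p c c X0 ⇒ p c c c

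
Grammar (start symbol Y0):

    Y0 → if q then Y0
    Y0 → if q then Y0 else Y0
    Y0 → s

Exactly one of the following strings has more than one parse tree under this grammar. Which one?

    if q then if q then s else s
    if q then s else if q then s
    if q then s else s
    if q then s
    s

if q then if q then s else s: 2 trees
if q then s else if q then s: 1 tree
if q then s else s: 1 tree
if q then s: 1 tree
s: 1 tree

if q then if q then s else s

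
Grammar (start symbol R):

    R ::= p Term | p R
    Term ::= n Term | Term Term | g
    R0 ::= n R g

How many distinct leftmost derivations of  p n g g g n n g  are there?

14

Parse trees for p n g g g n n g (showing first 6 of 14):
  [R p [Term n [Term [Term g] [Term [Term g] [Term [Term g] [Term n [Term n [Term g]]]]]]]]
  [R p [Term n [Term [Term g] [Term [Term [Term g] [Term g]] [Term n [Term n [Term g]]]]]]]
  [R p [Term n [Term [Term [Term g] [Term g]] [Term [Term g] [Term n [Term n [Term g]]]]]]]
  [R p [Term n [Term [Term [Term g] [Term [Term g] [Term g]]] [Term n [Term n [Term g]]]]]]
  [R p [Term n [Term [Term [Term [Term g] [Term g]] [Term g]] [Term n [Term n [Term g]]]]]]
  [R p [Term [Term n [Term g]] [Term [Term g] [Term [Term g] [Term n [Term n [Term g]]]]]]]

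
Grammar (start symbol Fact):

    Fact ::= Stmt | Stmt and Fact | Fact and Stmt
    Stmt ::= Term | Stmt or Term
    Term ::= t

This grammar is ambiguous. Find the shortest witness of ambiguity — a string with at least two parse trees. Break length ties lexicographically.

t and t

length 1: no string has ≥2 trees
length 3: t and t has 2 parse trees

Two derivations of t and t:
  Fact ⇒ Stmt and Fact ⇒ Term and Fact ⇒ t and Fact ⇒ t and Stmt ⇒ t and Term ⇒ t and t
  Fact ⇒ Fact and Stmt ⇒ Stmt and Stmt ⇒ Term and Stmt ⇒ t and Stmt ⇒ t and Term ⇒ t and t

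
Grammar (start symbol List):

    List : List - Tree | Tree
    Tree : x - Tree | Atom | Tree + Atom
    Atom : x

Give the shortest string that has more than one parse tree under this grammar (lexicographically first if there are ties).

length 1: no string has ≥2 trees
length 3: x - x has 2 parse trees

Two derivations of x - x:
  List ⇒ List - Tree ⇒ Tree - Tree ⇒ Atom - Tree ⇒ x - Tree ⇒ x - Atom ⇒ x - x
  List ⇒ Tree ⇒ x - Tree ⇒ x - Atom ⇒ x - x

x - x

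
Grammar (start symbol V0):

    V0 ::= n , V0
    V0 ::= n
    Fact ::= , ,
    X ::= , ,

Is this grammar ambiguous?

Unambiguous

(X, Fact are unreachable from V0, so their rules don't affect L(V0).) The reachable grammar is A → atom sep A | atom. Each atom is followed by either the separator (recurse) or end-of-string (stop) — no choice point.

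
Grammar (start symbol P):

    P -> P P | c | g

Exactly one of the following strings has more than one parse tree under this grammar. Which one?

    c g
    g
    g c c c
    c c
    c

c g: 1 tree
g: 1 tree
g c c c: 5 trees
c c: 1 tree
c: 1 tree

g c c c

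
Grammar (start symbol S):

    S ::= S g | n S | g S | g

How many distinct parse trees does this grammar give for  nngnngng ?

Parse trees for nngnngng:
  [S n [S n [S g [S n [S n [S g [S n [S g]]]]]]]]

1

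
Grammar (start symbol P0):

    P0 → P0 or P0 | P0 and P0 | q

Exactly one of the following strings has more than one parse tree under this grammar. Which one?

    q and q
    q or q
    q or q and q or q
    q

q and q: 1 tree
q or q: 1 tree
q or q and q or q: 5 trees
q: 1 tree

q or q and q or q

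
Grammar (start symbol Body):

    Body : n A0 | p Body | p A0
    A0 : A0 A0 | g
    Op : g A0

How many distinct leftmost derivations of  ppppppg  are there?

1

Parse trees for ppppppg:
  [Body p [Body p [Body p [Body p [Body p [Body p [A0 g]]]]]]]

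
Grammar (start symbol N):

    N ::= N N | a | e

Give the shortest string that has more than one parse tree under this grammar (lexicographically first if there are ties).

a a a

length 1: no string has ≥2 trees
length 2: no string has ≥2 trees
length 3: a a a has 2 parse trees

Two derivations of a a a:
  N ⇒ N N ⇒ N N N ⇒ a N N ⇒ a a N ⇒ a a a
  N ⇒ N N ⇒ a N ⇒ a N N ⇒ a a N ⇒ a a a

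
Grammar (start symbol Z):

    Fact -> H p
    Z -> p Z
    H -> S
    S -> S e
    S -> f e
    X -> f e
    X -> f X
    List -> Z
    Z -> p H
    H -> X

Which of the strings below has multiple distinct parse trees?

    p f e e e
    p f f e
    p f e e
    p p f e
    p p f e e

p f e e e: 1 tree
p f f e: 1 tree
p f e e: 1 tree
p p f e: 2 trees
p p f e e: 1 tree

p p f e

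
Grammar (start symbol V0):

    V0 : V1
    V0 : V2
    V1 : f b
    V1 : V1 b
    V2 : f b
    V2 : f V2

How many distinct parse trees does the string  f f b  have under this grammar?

1

Parse trees for f f b:
  [V0 [V2 f [V2 f b]]]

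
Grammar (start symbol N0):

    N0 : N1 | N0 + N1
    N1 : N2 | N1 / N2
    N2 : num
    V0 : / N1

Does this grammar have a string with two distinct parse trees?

(V0 is unreachable from N0, so its rules don't affect L(N0).) This is a standard precedence ladder (N0 over N1 over N2), with each level left-recursive on its own operator ('+' at N0, '/' at N1). That structure is LR(1), hence unambiguous.

Unambiguous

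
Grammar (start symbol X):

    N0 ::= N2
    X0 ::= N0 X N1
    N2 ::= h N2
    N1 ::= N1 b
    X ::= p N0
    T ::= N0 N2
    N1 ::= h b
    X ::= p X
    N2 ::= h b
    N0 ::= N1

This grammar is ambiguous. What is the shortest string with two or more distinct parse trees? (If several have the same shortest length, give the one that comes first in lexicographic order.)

length 3: p h b has 2 parse trees

Two derivations of p h b:
  X ⇒ p N0 ⇒ p N2 ⇒ p h b
  X ⇒ p N0 ⇒ p N1 ⇒ p h b

p h b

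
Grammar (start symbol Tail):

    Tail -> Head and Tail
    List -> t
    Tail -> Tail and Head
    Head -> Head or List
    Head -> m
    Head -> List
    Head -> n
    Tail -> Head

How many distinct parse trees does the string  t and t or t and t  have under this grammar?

Parse trees for t and t or t and t:
  [Tail [Head [List t]] and [Tail [Head [Head [List t]] or [List t]] and [Tail [Head [List t]]]]]
  [Tail [Head [List t]] and [Tail [Tail [Head [Head [List t]] or [List t]]] and [Head [List t]]]]
  [Tail [Tail [Head [List t]] and [Tail [Head [Head [List t]] or [List t]]]] and [Head [List t]]]
  [Tail [Tail [Tail [Head [List t]]] and [Head [Head [List t]] or [List t]]] and [Head [List t]]]

4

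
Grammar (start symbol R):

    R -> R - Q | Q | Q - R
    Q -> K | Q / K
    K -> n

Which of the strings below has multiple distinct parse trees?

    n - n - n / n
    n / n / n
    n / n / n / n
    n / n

n - n - n / n: 4 trees
n / n / n: 1 tree
n / n / n / n: 1 tree
n / n: 1 tree

n - n - n / n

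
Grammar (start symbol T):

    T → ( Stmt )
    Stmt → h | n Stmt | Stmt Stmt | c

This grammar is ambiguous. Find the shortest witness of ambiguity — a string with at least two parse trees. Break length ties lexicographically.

length 3: no string has ≥2 trees
length 4: no string has ≥2 trees
length 5: ( c c c ) has 2 parse trees

Two derivations of ( c c c ):
  T ⇒ ( Stmt ) ⇒ ( Stmt Stmt ) ⇒ ( Stmt Stmt Stmt ) ⇒ ( c Stmt Stmt ) ⇒ ( c c Stmt ) ⇒ ( c c c )
  T ⇒ ( Stmt ) ⇒ ( Stmt Stmt ) ⇒ ( c Stmt ) ⇒ ( c Stmt Stmt ) ⇒ ( c c Stmt ) ⇒ ( c c c )

( c c c )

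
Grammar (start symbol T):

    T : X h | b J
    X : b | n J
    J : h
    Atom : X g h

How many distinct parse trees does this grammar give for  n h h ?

1

Parse trees for n h h:
  [T [X n [J h]] h]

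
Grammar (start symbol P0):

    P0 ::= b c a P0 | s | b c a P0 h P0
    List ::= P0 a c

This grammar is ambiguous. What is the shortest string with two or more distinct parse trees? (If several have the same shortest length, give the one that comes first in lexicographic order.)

b c a b c a s h s

length 1: no string has ≥2 trees
length 4: no string has ≥2 trees
length 6: no string has ≥2 trees
length 7: no string has ≥2 trees
length 9: b c a b c a s h s has 2 parse trees

Two derivations of b c a b c a s h s:
  P0 ⇒ b c a P0 ⇒ b c a b c a P0 h P0 ⇒ b c a b c a s h P0 ⇒ b c a b c a s h s
  P0 ⇒ b c a P0 h P0 ⇒ b c a b c a P0 h P0 ⇒ b c a b c a s h P0 ⇒ b c a b c a s h s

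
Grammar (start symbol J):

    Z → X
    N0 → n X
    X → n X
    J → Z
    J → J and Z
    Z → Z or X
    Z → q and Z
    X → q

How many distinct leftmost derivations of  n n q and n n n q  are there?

Parse trees for n n q and n n n q:
  [J [J [Z [X n [X n [X q]]]]] and [Z [X n [X n [X n [X q]]]]]]

1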